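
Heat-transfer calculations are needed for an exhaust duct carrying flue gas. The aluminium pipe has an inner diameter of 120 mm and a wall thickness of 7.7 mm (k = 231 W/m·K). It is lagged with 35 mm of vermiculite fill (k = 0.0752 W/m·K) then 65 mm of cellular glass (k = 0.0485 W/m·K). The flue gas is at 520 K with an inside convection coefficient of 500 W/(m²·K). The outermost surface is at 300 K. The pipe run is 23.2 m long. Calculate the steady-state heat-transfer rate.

Treating each annulus and film as a series resistance:
R_inner film = 1/(h_i·2πr₁L) = 1/(500×2π×0.06×23.2) = 2.287×10^-4 K/W
R_aluminium pipe wall = ln(67.7/60)/(2π×231×23.2) = 3.586×10^-6 K/W
R_vermiculite fill = ln(102.7/67.7)/(2π×0.0752×23.2) = 0.03802 K/W
R_cellular glass = ln(167.7/102.7)/(2π×0.0485×23.2) = 0.06936 K/W
R_total = 0.1076 K/W
Q = ΔT/R_total = 220/0.1076

Q ≈ 2040 W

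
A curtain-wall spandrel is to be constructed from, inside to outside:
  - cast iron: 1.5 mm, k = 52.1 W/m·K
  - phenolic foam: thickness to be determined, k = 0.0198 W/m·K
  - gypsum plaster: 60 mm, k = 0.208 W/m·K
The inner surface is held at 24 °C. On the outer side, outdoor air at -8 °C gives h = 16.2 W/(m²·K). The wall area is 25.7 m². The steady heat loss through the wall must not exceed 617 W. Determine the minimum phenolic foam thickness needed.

L ≈ 19.5 mm

Using the resistance-network approach (series):
R_cast iron = L/(kA) = 0.0015/(52.1×25.7) = 1.12×10^-6 K/W
R_gypsum plaster = L/(kA) = 0.06/(0.208×25.7) = 0.01122 K/W
R_outer film = 1/(h_o·A) = 1/(16.2×25.7) = 0.002402 K/W
Sum of the known resistances R_other = 0.01363 K/W
Required total resistance R_tot = ΔT/Q_allow = 32/617 = 0.05186 K/W
R_phenolic foam = R_tot − R_other = 0.03824 K/W
L = R·k·A = 0.03824×0.0198×25.7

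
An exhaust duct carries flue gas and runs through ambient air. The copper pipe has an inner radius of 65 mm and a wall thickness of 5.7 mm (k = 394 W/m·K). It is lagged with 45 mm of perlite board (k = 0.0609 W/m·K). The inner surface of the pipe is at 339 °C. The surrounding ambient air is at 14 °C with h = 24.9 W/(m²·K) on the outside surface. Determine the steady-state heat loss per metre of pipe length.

Per-layer cylindrical resistances, series-summed:
R_copper pipe wall = ln(70.7/65)/(2π×394×1) = 3.396×10^-5 K/W
R_perlite board = ln(115.7/70.7)/(2π×0.0609×1) = 1.287 K/W
R_outer film = 1/(h_o·2πr_oL) = 1/(24.9×2π×0.1157×1) = 0.05524 K/W
R_total = 1.343 K/W
Q = ΔT/R_total = 325/1.343

q′ ≈ 242 W/m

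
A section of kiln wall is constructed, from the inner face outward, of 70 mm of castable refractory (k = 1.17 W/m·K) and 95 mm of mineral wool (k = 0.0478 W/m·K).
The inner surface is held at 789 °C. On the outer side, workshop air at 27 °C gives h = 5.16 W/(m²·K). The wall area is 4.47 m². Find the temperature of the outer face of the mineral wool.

T ≈ 92.9 °C

Using the resistance-network approach (series):
R_castable refractory = L/(kA) = 0.07/(1.17×4.47) = 0.01338 K/W
R_mineral wool = L/(kA) = 0.095/(0.0478×4.47) = 0.4446 K/W
R_outer film = 1/(h_o·A) = 1/(5.16×4.47) = 0.04336 K/W
R_total = 0.5014 K/W;  Q = ΔT/R_total = 762/0.5014 = 1520 W
T_interface = T_inner − Q·ΣR(inner→interface) = 789 − 1520×0.458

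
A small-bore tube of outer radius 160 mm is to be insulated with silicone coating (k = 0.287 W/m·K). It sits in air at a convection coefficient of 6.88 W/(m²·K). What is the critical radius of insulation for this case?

r_cr ≈ 41.7 mm

For a cylinder r_cr = k/h = 0.287/6.88
r_cr = 41.7 mm; since the bare radius (160 mm) is above r_cr, any added insulation will reduce heat loss.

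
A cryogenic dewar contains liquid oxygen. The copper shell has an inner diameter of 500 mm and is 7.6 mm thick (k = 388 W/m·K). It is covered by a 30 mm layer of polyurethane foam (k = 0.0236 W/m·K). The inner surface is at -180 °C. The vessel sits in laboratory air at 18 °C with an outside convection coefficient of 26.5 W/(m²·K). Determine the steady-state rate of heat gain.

Each spherical layer contributes R = (1/r_i − 1/r_o)/(4πk):
R_copper shell = (1/0.25 − 1/0.2576)/(4π×388) = 2.42×10^-5 K/W
R_polyurethane foam = (1/0.2576 − 1/0.2876)/(4π×0.0236) = 1.365 K/W
R_outer film = 1/(h·4πr_o²) = 1/(26.5×4π×0.2876²) = 0.03631 K/W
R_total = 1.402 K/W
Q = ΔT/R_total = 198/1.402

Q ≈ 141 W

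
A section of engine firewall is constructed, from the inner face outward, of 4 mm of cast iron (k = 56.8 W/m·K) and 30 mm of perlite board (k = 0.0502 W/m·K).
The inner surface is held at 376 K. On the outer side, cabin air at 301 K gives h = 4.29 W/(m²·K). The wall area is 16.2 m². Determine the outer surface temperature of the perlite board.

Using the resistance-network approach (series):
R_cast iron = L/(kA) = 0.004/(56.8×16.2) = 4.347×10^-6 K/W
R_perlite board = L/(kA) = 0.03/(0.0502×16.2) = 0.03689 K/W
R_outer film = 1/(h_o·A) = 1/(4.29×16.2) = 0.01439 K/W
R_total = 0.05128 K/W;  Q = ΔT/R_total = 75/0.05128 = 1462 W
T_interface = T_inner − Q·ΣR(inner→interface) = 376 − 1460×0.03689

T ≈ 322 K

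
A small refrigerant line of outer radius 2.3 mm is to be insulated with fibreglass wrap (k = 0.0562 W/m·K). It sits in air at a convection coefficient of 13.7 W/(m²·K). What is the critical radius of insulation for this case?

For a cylinder r_cr = k/h = 0.0562/13.7
r_cr = 4.1 mm; since the bare radius (2.3 mm) is below r_cr, adding a thin layer of insulation will *increase* heat loss.

r_cr ≈ 4.1 mm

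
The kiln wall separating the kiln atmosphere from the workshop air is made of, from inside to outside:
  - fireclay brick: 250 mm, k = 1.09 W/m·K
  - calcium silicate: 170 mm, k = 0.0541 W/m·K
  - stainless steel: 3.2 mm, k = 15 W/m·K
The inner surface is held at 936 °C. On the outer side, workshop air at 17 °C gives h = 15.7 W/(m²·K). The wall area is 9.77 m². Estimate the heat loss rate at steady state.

Using the resistance-network approach (series):
R_fireclay brick = L/(kA) = 0.25/(1.09×9.77) = 0.02348 K/W
R_calcium silicate = L/(kA) = 0.17/(0.0541×9.77) = 0.3216 K/W
R_stainless steel = L/(kA) = 0.0032/(15×9.77) = 2.184×10^-5 K/W
R_outer film = 1/(h_o·A) = 1/(15.7×9.77) = 0.006519 K/W
R_total = 0.3516 K/W
Q = ΔT / R_total = 919 / 0.3516

Q ≈ 2610 W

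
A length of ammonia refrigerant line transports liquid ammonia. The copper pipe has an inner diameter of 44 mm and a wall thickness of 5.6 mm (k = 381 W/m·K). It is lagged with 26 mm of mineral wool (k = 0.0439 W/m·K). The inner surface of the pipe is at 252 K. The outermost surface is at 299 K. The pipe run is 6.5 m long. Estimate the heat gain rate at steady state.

Per-layer cylindrical resistances, series-summed:
R_copper pipe wall = ln(27.6/22)/(2π×381×6.5) = 1.457×10^-5 K/W
R_mineral wool = ln(53.6/27.6)/(2π×0.0439×6.5) = 0.3702 K/W
R_total = 0.3702 K/W
Q = ΔT/R_total = 47/0.3702

Q ≈ 127 W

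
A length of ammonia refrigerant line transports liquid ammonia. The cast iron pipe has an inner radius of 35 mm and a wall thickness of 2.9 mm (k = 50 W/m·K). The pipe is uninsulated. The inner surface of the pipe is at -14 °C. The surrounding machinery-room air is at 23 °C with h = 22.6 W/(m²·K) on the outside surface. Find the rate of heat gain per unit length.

q′ ≈ 199 W/m

Radial resistances (cylindrical: R_cond = ln(r_o/r_i)/(2πkL), R_conv = 1/(h·2πrL)):
R_cast iron pipe wall = ln(37.9/35)/(2π×50×1) = 2.534×10^-4 K/W
R_outer film = 1/(h_o·2πr_oL) = 1/(22.6×2π×0.0379×1) = 0.1858 K/W
R_total = 0.1861 K/W
Q = ΔT/R_total = 37/0.1861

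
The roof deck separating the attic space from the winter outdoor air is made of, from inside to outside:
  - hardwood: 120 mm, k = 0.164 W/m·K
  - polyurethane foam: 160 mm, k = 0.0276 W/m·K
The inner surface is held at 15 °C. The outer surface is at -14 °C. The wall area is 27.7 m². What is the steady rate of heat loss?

Using the resistance-network approach (series):
R_hardwood = L/(kA) = 0.12/(0.164×27.7) = 0.02642 K/W
R_polyurethane foam = L/(kA) = 0.16/(0.0276×27.7) = 0.2093 K/W
R_total = 0.2357 K/W
Q = ΔT / R_total = 29 / 0.2357

Q ≈ 123 W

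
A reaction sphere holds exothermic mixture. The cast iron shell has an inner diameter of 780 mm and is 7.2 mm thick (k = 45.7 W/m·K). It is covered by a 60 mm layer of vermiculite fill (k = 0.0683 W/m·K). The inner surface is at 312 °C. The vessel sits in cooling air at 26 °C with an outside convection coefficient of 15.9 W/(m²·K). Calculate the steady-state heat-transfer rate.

Q ≈ 699 W

Each spherical layer contributes R = (1/r_i − 1/r_o)/(4πk):
R_cast iron shell = (1/0.39 − 1/0.3972)/(4π×45.7) = 8.093×10^-5 K/W
R_vermiculite fill = (1/0.3972 − 1/0.4572)/(4π×0.0683) = 0.385 K/W
R_outer film = 1/(h·4πr_o²) = 1/(15.9×4π×0.4572²) = 0.02394 K/W
R_total = 0.409 K/W
Q = ΔT/R_total = 286/0.409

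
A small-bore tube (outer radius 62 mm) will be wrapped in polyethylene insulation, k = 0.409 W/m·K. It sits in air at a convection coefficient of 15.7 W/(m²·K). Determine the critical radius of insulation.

For a cylinder r_cr = k/h = 0.409/15.7
r_cr = 26.1 mm; since the bare radius (62 mm) is above r_cr, any added insulation will reduce heat loss.

r_cr ≈ 26.1 mm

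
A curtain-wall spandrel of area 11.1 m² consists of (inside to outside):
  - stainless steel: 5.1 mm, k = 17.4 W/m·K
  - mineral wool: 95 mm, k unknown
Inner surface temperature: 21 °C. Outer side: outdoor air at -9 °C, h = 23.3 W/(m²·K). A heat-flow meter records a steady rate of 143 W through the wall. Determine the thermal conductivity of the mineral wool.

Thermal resistances in series:
R_stainless steel = L/(kA) = 0.0051/(17.4×11.1) = 2.641×10^-5 K/W
R_outer film = 1/(h_o·A) = 1/(23.3×11.1) = 0.003867 K/W
Sum of known resistances R_other = 0.003893 K/W
Total R = ΔT/Q = 30/143 = 0.2098 K/W
R_mineral wool = R_total − R_other = 0.2059 K/W
k = L/(R·A) = 0.095/(0.2059×11.1)

k ≈ 0.0416 W/(m·K)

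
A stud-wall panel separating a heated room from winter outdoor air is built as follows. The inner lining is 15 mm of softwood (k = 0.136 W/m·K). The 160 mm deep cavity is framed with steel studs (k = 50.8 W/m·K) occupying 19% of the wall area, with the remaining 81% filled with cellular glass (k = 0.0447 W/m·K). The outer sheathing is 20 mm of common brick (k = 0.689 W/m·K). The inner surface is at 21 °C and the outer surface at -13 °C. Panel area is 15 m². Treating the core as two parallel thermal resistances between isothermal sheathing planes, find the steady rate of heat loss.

Q ≈ 3270 W

Sheathing layers in series; stud and cavity paths in parallel between them.
R_inner = 0.015/(0.136×15) = 0.007353 K/W
R_stud  = 0.16/(50.8×0.19×15) = 0.001105 K/W
R_cav   = 0.16/(0.0447×0.81×15) = 0.2946 K/W
1/R_core = 1/R_stud + 1/R_cav → R_core = 0.001101 K/W
R_outer = 0.02/(0.689×15) = 0.001935 K/W
R_total = 0.01039 K/W
Q = ΔT/R_total = 34/0.01039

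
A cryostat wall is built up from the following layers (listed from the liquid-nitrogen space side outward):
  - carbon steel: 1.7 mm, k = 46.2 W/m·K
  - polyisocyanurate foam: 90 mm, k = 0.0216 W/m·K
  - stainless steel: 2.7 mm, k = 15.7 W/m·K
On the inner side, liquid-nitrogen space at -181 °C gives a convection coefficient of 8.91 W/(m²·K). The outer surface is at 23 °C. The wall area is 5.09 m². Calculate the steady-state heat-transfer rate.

Thermal resistances in series:
R_inner film = 1/(h_i·A) = 1/(8.91×5.09) = 0.02205 K/W
R_carbon steel = L/(kA) = 0.0017/(46.2×5.09) = 7.229×10^-6 K/W
R_polyisocyanurate foam = L/(kA) = 0.09/(0.0216×5.09) = 0.8186 K/W
R_stainless steel = L/(kA) = 0.0027/(15.7×5.09) = 3.379×10^-5 K/W
R_total = 0.8407 K/W
Q = ΔT / R_total = 204 / 0.8407

Q ≈ 243 W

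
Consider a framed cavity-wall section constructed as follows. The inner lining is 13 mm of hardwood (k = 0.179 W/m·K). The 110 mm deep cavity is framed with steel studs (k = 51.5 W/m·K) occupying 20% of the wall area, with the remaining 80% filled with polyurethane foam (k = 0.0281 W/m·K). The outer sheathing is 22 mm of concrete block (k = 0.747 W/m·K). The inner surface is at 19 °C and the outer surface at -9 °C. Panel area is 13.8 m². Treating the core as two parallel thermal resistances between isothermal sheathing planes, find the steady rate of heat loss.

Sheathing layers in series; stud and cavity paths in parallel between them.
R_inner = 0.013/(0.179×13.8) = 0.005263 K/W
R_stud  = 0.11/(51.5×0.2×13.8) = 7.739×10^-4 K/W
R_cav   = 0.11/(0.0281×0.8×13.8) = 0.3546 K/W
1/R_core = 1/R_stud + 1/R_cav → R_core = 7.722×10^-4 K/W
R_outer = 0.022/(0.747×13.8) = 0.002134 K/W
R_total = 0.008169 K/W
Q = ΔT/R_total = 28/0.008169

Q ≈ 3430 W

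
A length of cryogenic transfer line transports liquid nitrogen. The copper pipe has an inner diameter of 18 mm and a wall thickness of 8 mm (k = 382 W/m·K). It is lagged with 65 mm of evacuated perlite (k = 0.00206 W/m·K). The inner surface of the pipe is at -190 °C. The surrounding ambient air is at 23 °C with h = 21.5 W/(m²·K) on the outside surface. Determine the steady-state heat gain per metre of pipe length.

q′ ≈ 1.75 W/m

Treating each annulus and film as a series resistance:
R_copper pipe wall = ln(17/9)/(2π×382×1) = 2.65×10^-4 K/W
R_evacuated perlite = ln(82/17)/(2π×0.00206×1) = 121.6 K/W
R_outer film = 1/(h_o·2πr_oL) = 1/(21.5×2π×0.082×1) = 0.09028 K/W
R_total = 121.7 K/W
Q = ΔT/R_total = 213/121.7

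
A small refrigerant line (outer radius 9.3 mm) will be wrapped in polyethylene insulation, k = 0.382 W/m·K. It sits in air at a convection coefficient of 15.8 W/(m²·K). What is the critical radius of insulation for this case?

r_cr ≈ 24.2 mm

For a cylinder r_cr = k/h = 0.382/15.8
r_cr = 24.2 mm; since the bare radius (9.3 mm) is below r_cr, adding a thin layer of insulation will *increase* heat loss.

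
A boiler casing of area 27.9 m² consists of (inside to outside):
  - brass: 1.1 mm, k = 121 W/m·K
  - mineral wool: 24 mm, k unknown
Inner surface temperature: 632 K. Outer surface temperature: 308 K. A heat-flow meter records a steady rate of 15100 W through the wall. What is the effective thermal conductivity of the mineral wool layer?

Series thermal resistances:
R_brass = L/(kA) = 0.0011/(121×27.9) = 3.258×10^-7 K/W
Sum of known resistances R_other = 3.258×10^-7 K/W
Total R = ΔT/Q = 324/15100 = 0.02146 K/W
R_mineral wool = R_total − R_other = 0.02146 K/W
k = L/(R·A) = 0.024/(0.02146×27.9)

k ≈ 0.0401 W/(m·K)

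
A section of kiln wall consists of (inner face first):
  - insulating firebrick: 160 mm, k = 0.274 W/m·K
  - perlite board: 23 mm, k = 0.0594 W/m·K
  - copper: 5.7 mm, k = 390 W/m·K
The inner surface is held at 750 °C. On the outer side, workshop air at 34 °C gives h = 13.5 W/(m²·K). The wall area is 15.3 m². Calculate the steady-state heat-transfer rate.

Using the resistance-network approach (series):
R_insulating firebrick = L/(kA) = 0.16/(0.274×15.3) = 0.03817 K/W
R_perlite board = L/(kA) = 0.023/(0.0594×15.3) = 0.02531 K/W
R_copper = L/(kA) = 0.0057/(390×15.3) = 9.553×10^-7 K/W
R_outer film = 1/(h_o·A) = 1/(13.5×15.3) = 0.004841 K/W
R_total = 0.06832 K/W
Q = ΔT / R_total = 716 / 0.06832

Q ≈ 10500 W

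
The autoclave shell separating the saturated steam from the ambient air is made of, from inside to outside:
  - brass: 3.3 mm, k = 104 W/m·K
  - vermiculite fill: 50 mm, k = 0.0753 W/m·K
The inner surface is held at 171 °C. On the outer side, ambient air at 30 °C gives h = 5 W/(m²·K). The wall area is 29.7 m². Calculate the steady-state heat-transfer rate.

Q ≈ 4850 W

Treating each layer as a thermal resistance in series:
R_brass = L/(kA) = 0.0033/(104×29.7) = 1.068×10^-6 K/W
R_vermiculite fill = L/(kA) = 0.05/(0.0753×29.7) = 0.02236 K/W
R_outer film = 1/(h_o·A) = 1/(5×29.7) = 0.006734 K/W
R_total = 0.02909 K/W
Q = ΔT / R_total = 141 / 0.02909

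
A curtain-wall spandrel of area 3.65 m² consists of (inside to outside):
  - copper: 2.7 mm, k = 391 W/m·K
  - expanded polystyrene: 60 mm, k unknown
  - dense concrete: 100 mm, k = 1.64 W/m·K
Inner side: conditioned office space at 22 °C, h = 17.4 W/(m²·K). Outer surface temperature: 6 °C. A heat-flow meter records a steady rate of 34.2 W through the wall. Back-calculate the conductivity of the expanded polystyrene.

k ≈ 0.0378 W/(m·K)

Series thermal resistances:
R_inner film = 1/(h_i·A) = 1/(17.4×3.65) = 0.01575 K/W
R_copper = L/(kA) = 0.0027/(391×3.65) = 1.892×10^-6 K/W
R_dense concrete = L/(kA) = 0.1/(1.64×3.65) = 0.01671 K/W
Sum of known resistances R_other = 0.03245 K/W
Total R = ΔT/Q = 16/34.2 = 0.4678 K/W
R_expanded polystyrene = R_total − R_other = 0.4354 K/W
k = L/(R·A) = 0.06/(0.4354×3.65)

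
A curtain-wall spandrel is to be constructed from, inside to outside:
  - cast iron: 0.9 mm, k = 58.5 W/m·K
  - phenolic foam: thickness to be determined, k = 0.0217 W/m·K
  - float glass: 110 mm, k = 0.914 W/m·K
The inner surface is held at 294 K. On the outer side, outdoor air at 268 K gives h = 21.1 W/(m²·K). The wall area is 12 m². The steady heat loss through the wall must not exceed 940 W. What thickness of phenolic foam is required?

Using the resistance-network approach (series):
R_cast iron = L/(kA) = 0.0009/(58.5×12) = 1.282×10^-6 K/W
R_float glass = L/(kA) = 0.11/(0.914×12) = 0.01003 K/W
R_outer film = 1/(h_o·A) = 1/(21.1×12) = 0.003949 K/W
Sum of the known resistances R_other = 0.01398 K/W
Required total resistance R_tot = ΔT/Q_allow = 26/940 = 0.02766 K/W
R_phenolic foam = R_tot − R_other = 0.01368 K/W
L = R·k·A = 0.01368×0.0217×12

L ≈ 3.56 mm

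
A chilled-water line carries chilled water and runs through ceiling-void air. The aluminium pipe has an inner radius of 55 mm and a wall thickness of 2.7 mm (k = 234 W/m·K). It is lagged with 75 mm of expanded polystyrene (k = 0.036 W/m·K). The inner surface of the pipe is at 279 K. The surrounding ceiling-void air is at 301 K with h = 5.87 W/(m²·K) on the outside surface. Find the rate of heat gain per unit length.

Radial resistances (cylindrical: R_cond = ln(r_o/r_i)/(2πkL), R_conv = 1/(h·2πrL)):
R_aluminium pipe wall = ln(57.7/55)/(2π×234×1) = 3.26×10^-5 K/W
R_expanded polystyrene = ln(132.7/57.7)/(2π×0.036×1) = 3.682 K/W
R_outer film = 1/(h_o·2πr_oL) = 1/(5.87×2π×0.1327×1) = 0.2043 K/W
R_total = 3.886 K/W
Q = ΔT/R_total = 22/3.886

q′ ≈ 5.66 W/m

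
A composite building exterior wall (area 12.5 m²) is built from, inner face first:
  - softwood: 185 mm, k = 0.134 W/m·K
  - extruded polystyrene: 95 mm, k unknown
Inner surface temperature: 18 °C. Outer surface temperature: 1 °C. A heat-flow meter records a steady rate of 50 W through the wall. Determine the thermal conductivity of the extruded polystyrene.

Series thermal resistances:
R_softwood = L/(kA) = 0.185/(0.134×12.5) = 0.1104 K/W
Sum of known resistances R_other = 0.1104 K/W
Total R = ΔT/Q = 17/50 = 0.34 K/W
R_extruded polystyrene = R_total − R_other = 0.2296 K/W
k = L/(R·A) = 0.095/(0.2296×12.5)

k ≈ 0.0331 W/(m·K)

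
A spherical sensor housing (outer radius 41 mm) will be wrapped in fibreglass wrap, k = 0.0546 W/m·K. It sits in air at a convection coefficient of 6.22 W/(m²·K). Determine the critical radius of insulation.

r_cr ≈ 17.6 mm

For a sphere r_cr = 2k/h = 2×0.0546/6.22
r_cr = 17.6 mm; since the bare radius (41 mm) is above r_cr, any added insulation will reduce heat loss.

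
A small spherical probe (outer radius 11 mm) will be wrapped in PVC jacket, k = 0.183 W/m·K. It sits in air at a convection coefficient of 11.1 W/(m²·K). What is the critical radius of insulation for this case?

r_cr ≈ 33 mm

For a sphere r_cr = 2k/h = 2×0.183/11.1
r_cr = 33 mm; since the bare radius (11 mm) is below r_cr, adding a thin layer of insulation will *increase* heat loss.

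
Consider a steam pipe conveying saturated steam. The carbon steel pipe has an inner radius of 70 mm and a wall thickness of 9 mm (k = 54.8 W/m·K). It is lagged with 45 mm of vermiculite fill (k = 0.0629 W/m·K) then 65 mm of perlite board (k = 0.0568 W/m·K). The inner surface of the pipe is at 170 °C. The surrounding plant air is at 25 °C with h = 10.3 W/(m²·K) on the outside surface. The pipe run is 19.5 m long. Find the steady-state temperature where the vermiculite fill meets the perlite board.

Radial resistances (cylindrical: R_cond = ln(r_o/r_i)/(2πkL), R_conv = 1/(h·2πrL)):
R_carbon steel pipe wall = ln(79/70)/(2π×54.8×19.5) = 1.801×10^-5 K/W
R_vermiculite fill = ln(124/79)/(2π×0.0629×19.5) = 0.0585 K/W
R_perlite board = ln(189/124)/(2π×0.0568×19.5) = 0.06056 K/W
R_outer film = 1/(h_o·2πr_oL) = 1/(10.3×2π×0.189×19.5) = 0.004193 K/W
R_total = 0.1233 K/W
Q = ΔT/R_total = 145/0.1233
Q = 1180 W
T_interface = T_inner − Q·ΣR(inner→interface) = 170 − 1180×0.05852

T ≈ 101 °C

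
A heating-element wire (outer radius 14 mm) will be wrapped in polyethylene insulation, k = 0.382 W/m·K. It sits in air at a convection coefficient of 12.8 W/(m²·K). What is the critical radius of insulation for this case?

r_cr ≈ 29.8 mm

For a cylinder r_cr = k/h = 0.382/12.8
r_cr = 29.8 mm; since the bare radius (14 mm) is below r_cr, adding a thin layer of insulation will *increase* heat loss.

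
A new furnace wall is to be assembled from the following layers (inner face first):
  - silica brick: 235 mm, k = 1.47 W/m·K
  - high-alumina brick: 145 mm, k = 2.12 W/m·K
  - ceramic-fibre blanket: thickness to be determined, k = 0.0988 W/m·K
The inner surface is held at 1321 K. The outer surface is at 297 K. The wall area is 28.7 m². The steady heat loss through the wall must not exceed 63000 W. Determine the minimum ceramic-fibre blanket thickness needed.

L ≈ 23.5 mm

Thermal resistances in series:
R_silica brick = L/(kA) = 0.235/(1.47×28.7) = 0.00557 K/W
R_high-alumina brick = L/(kA) = 0.145/(2.12×28.7) = 0.002383 K/W
Sum of the known resistances R_other = 0.007953 K/W
Required total resistance R_tot = ΔT/Q_allow = 1024/63000 = 0.01625 K/W
R_ceramic-fibre blanket = R_tot − R_other = 0.008301 K/W
L = R·k·A = 0.008301×0.0988×28.7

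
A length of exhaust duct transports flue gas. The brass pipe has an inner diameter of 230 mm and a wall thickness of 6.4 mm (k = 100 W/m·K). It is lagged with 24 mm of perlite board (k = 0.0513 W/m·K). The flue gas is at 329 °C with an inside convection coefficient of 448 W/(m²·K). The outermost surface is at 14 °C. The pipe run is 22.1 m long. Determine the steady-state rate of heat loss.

For a radial system each layer contributes R = ln(r_out/r_in)/(2πkL); films add R = 1/(hA).
R_inner film = 1/(h_i·2πr₁L) = 1/(448×2π×0.115×22.1) = 1.398×10^-4 K/W
R_brass pipe wall = ln(121.4/115)/(2π×100×22.1) = 3.9×10^-6 K/W
R_perlite board = ln(145.4/121.4)/(2π×0.0513×22.1) = 0.02532 K/W
R_total = 0.02547 K/W
Q = ΔT/R_total = 315/0.02547

Q ≈ 12400 W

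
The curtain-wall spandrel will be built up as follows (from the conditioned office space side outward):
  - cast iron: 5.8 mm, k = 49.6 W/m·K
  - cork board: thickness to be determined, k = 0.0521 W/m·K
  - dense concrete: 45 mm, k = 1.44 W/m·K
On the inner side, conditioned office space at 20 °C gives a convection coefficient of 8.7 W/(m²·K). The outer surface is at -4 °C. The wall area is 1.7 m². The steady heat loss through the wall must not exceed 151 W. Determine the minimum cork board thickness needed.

Treating each layer as a thermal resistance in series:
R_inner film = 1/(h_i·A) = 1/(8.7×1.7) = 0.06761 K/W
R_cast iron = L/(kA) = 0.0058/(49.6×1.7) = 6.879×10^-5 K/W
R_dense concrete = L/(kA) = 0.045/(1.44×1.7) = 0.01838 K/W
Sum of the known resistances R_other = 0.08606 K/W
Required total resistance R_tot = ΔT/Q_allow = 24/151 = 0.1589 K/W
R_cork board = R_tot − R_other = 0.07288 K/W
L = R·k·A = 0.07288×0.0521×1.7

L ≈ 6.45 mm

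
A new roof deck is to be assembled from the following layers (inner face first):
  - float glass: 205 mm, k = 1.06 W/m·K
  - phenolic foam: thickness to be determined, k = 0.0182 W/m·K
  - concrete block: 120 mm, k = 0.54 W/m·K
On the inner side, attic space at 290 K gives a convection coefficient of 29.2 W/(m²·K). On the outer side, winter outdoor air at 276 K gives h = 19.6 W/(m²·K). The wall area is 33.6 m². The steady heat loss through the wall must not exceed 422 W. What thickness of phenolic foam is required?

Treating each layer as a thermal resistance in series:
R_inner film = 1/(h_i·A) = 1/(29.2×33.6) = 0.001019 K/W
R_float glass = L/(kA) = 0.205/(1.06×33.6) = 0.005756 K/W
R_concrete block = L/(kA) = 0.12/(0.54×33.6) = 0.006614 K/W
R_outer film = 1/(h_o·A) = 1/(19.6×33.6) = 0.001518 K/W
Sum of the known resistances R_other = 0.01491 K/W
Required total resistance R_tot = ΔT/Q_allow = 14/422 = 0.03318 K/W
R_phenolic foam = R_tot − R_other = 0.01827 K/W
L = R·k·A = 0.01827×0.0182×33.6

L ≈ 11.2 mm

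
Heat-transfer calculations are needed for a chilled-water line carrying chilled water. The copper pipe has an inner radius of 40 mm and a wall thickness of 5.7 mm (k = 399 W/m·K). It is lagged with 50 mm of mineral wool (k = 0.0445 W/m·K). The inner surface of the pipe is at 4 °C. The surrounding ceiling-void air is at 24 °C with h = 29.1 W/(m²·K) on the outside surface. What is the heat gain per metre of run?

Cylindrical conduction, so R = ln(r₂/r₁)/(2πkL) per layer, in series:
R_copper pipe wall = ln(45.7/40)/(2π×399×1) = 5.314×10^-5 K/W
R_mineral wool = ln(95.7/45.7)/(2π×0.0445×1) = 2.643 K/W
R_outer film = 1/(h_o·2πr_oL) = 1/(29.1×2π×0.0957×1) = 0.05715 K/W
R_total = 2.701 K/W
Q = ΔT/R_total = 20/2.701

q′ ≈ 7.41 W/m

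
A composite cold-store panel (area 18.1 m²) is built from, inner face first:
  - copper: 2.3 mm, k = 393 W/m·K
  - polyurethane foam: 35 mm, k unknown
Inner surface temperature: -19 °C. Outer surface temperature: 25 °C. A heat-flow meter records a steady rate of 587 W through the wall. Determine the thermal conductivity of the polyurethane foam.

Series thermal resistances:
R_copper = L/(kA) = 0.0023/(393×18.1) = 3.233×10^-7 K/W
Sum of known resistances R_other = 3.233×10^-7 K/W
Total R = ΔT/Q = 44/587 = 0.07496 K/W
R_polyurethane foam = R_total − R_other = 0.07496 K/W
k = L/(R·A) = 0.035/(0.07496×18.1)

k ≈ 0.0258 W/(m·K)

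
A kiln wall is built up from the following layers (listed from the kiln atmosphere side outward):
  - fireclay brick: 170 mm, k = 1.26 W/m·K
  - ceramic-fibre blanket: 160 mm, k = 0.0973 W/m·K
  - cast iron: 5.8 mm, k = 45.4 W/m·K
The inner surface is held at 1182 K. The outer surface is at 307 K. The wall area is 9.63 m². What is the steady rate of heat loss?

Q ≈ 4740 W

Model the wall as resistances in series:
R_fireclay brick = L/(kA) = 0.17/(1.26×9.63) = 0.01401 K/W
R_ceramic-fibre blanket = L/(kA) = 0.16/(0.0973×9.63) = 0.1708 K/W
R_cast iron = L/(kA) = 0.0058/(45.4×9.63) = 1.327×10^-5 K/W
R_total = 0.1848 K/W
Q = ΔT / R_total = 875 / 0.1848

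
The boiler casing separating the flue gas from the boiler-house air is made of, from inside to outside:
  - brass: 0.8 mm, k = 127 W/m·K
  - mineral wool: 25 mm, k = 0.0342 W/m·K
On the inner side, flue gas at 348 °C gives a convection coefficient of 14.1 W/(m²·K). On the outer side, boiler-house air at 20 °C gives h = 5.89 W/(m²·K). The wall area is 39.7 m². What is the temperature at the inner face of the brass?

Model the wall as resistances in series:
R_inner film = 1/(h_i·A) = 1/(14.1×39.7) = 0.001786 K/W
R_brass = L/(kA) = 0.0008/(127×39.7) = 1.587×10^-7 K/W
R_mineral wool = L/(kA) = 0.025/(0.0342×39.7) = 0.01841 K/W
R_outer film = 1/(h_o·A) = 1/(5.89×39.7) = 0.004277 K/W
R_total = 0.02448 K/W;  Q = ΔT/R_total = 328/0.02448 = 13400 W
T_interface = T_inner − Q·ΣR(inner→interface) = 348 − 13400×0.001786

T ≈ 324 °C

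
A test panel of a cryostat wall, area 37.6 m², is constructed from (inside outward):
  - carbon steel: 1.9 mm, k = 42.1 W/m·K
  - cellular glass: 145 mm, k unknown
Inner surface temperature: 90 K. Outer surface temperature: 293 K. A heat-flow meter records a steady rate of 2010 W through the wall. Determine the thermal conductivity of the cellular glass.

Series thermal resistances:
R_carbon steel = L/(kA) = 0.0019/(42.1×37.6) = 1.2×10^-6 K/W
Sum of known resistances R_other = 1.2×10^-6 K/W
Total R = ΔT/Q = 203/2010 = 0.101 K/W
R_cellular glass = R_total − R_other = 0.101 K/W
k = L/(R·A) = 0.145/(0.101×37.6)

k ≈ 0.0382 W/(m·K)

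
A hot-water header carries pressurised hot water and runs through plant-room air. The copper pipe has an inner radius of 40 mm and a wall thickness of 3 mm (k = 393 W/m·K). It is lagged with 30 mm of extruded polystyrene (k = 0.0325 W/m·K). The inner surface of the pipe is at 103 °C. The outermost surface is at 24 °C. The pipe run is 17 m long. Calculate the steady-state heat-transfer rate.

Q ≈ 518 W

For a radial system each layer contributes R = ln(r_out/r_in)/(2πkL); films add R = 1/(hA).
R_copper pipe wall = ln(43/40)/(2π×393×17) = 1.723×10^-6 K/W
R_extruded polystyrene = ln(73/43)/(2π×0.0325×17) = 0.1525 K/W
R_total = 0.1525 K/W
Q = ΔT/R_total = 79/0.1525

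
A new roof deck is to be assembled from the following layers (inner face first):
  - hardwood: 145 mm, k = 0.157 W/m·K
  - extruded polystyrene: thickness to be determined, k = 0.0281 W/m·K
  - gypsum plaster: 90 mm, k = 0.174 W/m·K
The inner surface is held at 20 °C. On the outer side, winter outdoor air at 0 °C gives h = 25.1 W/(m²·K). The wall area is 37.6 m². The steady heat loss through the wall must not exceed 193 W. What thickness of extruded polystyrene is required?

L ≈ 67.9 mm

Treating each layer as a thermal resistance in series:
R_hardwood = L/(kA) = 0.145/(0.157×37.6) = 0.02456 K/W
R_gypsum plaster = L/(kA) = 0.09/(0.174×37.6) = 0.01376 K/W
R_outer film = 1/(h_o·A) = 1/(25.1×37.6) = 0.00106 K/W
Sum of the known resistances R_other = 0.03938 K/W
Required total resistance R_tot = ΔT/Q_allow = 20/193 = 0.1036 K/W
R_extruded polystyrene = R_tot − R_other = 0.06425 K/W
L = R·k·A = 0.06425×0.0281×37.6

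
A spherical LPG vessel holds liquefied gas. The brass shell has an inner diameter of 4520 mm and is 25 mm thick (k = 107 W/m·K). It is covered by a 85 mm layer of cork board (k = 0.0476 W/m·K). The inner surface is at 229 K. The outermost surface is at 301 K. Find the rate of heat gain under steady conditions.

Q ≈ 2740 W

For a spherical shell R = (1/r₁ − 1/r₂)/(4πk); film R = 1/(h·4πr²). In series:
R_brass shell = (1/2.26 − 1/2.285)/(4π×107) = 3.6×10^-6 K/W
R_cork board = (1/2.285 − 1/2.37)/(4π×0.0476) = 0.02624 K/W
R_total = 0.02624 K/W
Q = ΔT/R_total = 72/0.02624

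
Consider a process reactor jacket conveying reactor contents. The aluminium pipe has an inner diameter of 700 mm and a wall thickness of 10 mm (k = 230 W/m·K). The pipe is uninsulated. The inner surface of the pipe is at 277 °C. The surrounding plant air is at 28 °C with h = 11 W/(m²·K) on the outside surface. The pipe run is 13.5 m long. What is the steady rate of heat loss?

Q ≈ 83600 W

Per-layer cylindrical resistances, series-summed:
R_aluminium pipe wall = ln(360/350)/(2π×230×13.5) = 1.444×10^-6 K/W
R_outer film = 1/(h_o·2πr_oL) = 1/(11×2π×0.36×13.5) = 0.002977 K/W
R_total = 0.002979 K/W
Q = ΔT/R_total = 249/0.002979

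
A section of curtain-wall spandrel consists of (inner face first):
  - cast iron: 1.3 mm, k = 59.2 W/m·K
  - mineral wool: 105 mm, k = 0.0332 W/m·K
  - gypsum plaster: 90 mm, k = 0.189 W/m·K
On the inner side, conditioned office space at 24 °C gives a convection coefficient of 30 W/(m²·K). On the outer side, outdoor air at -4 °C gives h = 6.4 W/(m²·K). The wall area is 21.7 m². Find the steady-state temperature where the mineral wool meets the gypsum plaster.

T ≈ 0.625 °C

Series thermal resistances:
R_inner film = 1/(h_i·A) = 1/(30×21.7) = 0.001536 K/W
R_cast iron = L/(kA) = 0.0013/(59.2×21.7) = 1.012×10^-6 K/W
R_mineral wool = L/(kA) = 0.105/(0.0332×21.7) = 0.1457 K/W
R_gypsum plaster = L/(kA) = 0.09/(0.189×21.7) = 0.02194 K/W
R_outer film = 1/(h_o·A) = 1/(6.4×21.7) = 0.0072 K/W
R_total = 0.1764 K/W;  Q = ΔT/R_total = 28/0.1764 = 158.7 W
T_interface = T_inner − Q·ΣR(inner→interface) = 24 − 159×0.1473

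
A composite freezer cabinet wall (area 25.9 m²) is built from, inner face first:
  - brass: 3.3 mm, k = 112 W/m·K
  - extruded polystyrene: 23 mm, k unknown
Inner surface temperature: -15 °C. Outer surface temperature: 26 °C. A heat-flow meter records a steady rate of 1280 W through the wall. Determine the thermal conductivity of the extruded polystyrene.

k ≈ 0.0277 W/(m·K)

Model the wall as resistances in series:
R_brass = L/(kA) = 0.0033/(112×25.9) = 1.138×10^-6 K/W
Sum of known resistances R_other = 1.138×10^-6 K/W
Total R = ΔT/Q = 41/1280 = 0.03203 K/W
R_extruded polystyrene = R_total − R_other = 0.03203 K/W
k = L/(R·A) = 0.023/(0.03203×25.9)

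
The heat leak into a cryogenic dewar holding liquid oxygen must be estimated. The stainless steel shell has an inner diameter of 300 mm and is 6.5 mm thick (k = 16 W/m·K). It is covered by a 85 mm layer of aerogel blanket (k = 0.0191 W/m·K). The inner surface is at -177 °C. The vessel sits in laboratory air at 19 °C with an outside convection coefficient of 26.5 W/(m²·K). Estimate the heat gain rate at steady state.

Q ≈ 20.8 W

Spherical conduction: R = (1/r_in − 1/r_out)/(4πk) per layer; series-sum.
R_stainless steel shell = (1/0.15 − 1/0.1565)/(4π×16) = 0.001377 K/W
R_aerogel blanket = (1/0.1565 − 1/0.2415)/(4π×0.0191) = 9.37 K/W
R_outer film = 1/(h·4πr_o²) = 1/(26.5×4π×0.2415²) = 0.05149 K/W
R_total = 9.423 K/W
Q = ΔT/R_total = 196/9.423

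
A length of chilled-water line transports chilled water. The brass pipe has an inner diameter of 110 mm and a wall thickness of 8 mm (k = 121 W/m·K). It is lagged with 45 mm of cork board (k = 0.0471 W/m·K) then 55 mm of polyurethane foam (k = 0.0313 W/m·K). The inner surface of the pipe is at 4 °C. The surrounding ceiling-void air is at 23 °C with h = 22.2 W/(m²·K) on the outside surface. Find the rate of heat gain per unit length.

q′ ≈ 4.8 W/m

Cylindrical conduction, so R = ln(r₂/r₁)/(2πkL) per layer, in series:
R_brass pipe wall = ln(63/55)/(2π×121×1) = 1.786×10^-4 K/W
R_cork board = ln(108/63)/(2π×0.0471×1) = 1.821 K/W
R_polyurethane foam = ln(163/108)/(2π×0.0313×1) = 2.093 K/W
R_outer film = 1/(h_o·2πr_oL) = 1/(22.2×2π×0.163×1) = 0.04398 K/W
R_total = 3.958 K/W
Q = ΔT/R_total = 19/3.958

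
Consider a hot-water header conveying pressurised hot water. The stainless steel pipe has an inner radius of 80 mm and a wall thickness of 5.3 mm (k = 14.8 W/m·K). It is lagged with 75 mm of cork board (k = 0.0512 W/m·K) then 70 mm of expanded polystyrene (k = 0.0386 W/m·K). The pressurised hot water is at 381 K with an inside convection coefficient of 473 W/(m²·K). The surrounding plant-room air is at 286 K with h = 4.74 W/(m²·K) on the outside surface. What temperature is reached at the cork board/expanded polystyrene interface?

T ≈ 329 K

For a radial system each layer contributes R = ln(r_out/r_in)/(2πkL); films add R = 1/(hA).
R_inner film = 1/(h_i·2πr₁L) = 1/(473×2π×0.08×1) = 0.004206 K/W
R_stainless steel pipe wall = ln(85.3/80)/(2π×14.8×1) = 6.898×10^-4 K/W
R_cork board = ln(160.3/85.3)/(2π×0.0512×1) = 1.961 K/W
R_expanded polystyrene = ln(230.3/160.3)/(2π×0.0386×1) = 1.494 K/W
R_outer film = 1/(h_o·2πr_oL) = 1/(4.74×2π×0.2303×1) = 0.1458 K/W
R_total = 3.606 K/W
Q = ΔT/R_total = 95/3.606
Q = 26.3 W/m
T_interface = T_inner − Q·ΣR(inner→interface) = 381 − 26.3×1.966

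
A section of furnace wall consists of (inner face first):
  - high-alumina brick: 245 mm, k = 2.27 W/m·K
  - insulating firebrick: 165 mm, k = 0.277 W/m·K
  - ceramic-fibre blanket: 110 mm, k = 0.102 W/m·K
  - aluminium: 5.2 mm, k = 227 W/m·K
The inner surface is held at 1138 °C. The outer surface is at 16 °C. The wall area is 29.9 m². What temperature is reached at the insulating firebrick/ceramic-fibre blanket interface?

T ≈ 695 °C

Treating each layer as a thermal resistance in series:
R_high-alumina brick = L/(kA) = 0.245/(2.27×29.9) = 0.00361 K/W
R_insulating firebrick = L/(kA) = 0.165/(0.277×29.9) = 0.01992 K/W
R_ceramic-fibre blanket = L/(kA) = 0.11/(0.102×29.9) = 0.03607 K/W
R_aluminium = L/(kA) = 0.0052/(227×29.9) = 7.661×10^-7 K/W
R_total = 0.0596 K/W;  Q = ΔT/R_total = 1122/0.0596 = 18830 W
T_interface = T_inner − Q·ΣR(inner→interface) = 1138 − 18800×0.02353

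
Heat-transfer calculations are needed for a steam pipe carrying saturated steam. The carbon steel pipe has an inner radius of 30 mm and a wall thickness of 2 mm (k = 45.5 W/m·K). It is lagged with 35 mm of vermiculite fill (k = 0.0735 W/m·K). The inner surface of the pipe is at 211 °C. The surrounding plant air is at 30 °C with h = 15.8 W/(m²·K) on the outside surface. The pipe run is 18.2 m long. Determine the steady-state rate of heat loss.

Treating each annulus and film as a series resistance:
R_carbon steel pipe wall = ln(32/30)/(2π×45.5×18.2) = 1.24×10^-5 K/W
R_vermiculite fill = ln(67/32)/(2π×0.0735×18.2) = 0.08792 K/W
R_outer film = 1/(h_o·2πr_oL) = 1/(15.8×2π×0.067×18.2) = 0.008261 K/W
R_total = 0.09619 K/W
Q = ΔT/R_total = 181/0.09619

Q ≈ 1880 W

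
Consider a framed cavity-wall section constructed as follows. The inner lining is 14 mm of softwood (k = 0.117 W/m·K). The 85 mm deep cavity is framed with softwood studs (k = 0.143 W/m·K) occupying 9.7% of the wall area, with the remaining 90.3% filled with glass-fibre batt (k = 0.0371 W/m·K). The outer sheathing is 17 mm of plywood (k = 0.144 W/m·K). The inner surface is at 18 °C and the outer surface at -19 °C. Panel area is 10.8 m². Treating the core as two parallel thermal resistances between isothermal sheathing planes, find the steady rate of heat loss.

Q ≈ 197 W

Sheathing layers in series; stud and cavity paths in parallel between them.
R_inner = 0.014/(0.117×10.8) = 0.01108 K/W
R_stud  = 0.085/(0.143×0.097×10.8) = 0.5674 K/W
R_cav   = 0.085/(0.0371×0.903×10.8) = 0.2349 K/W
1/R_core = 1/R_stud + 1/R_cav → R_core = 0.1661 K/W
R_outer = 0.017/(0.144×10.8) = 0.01093 K/W
R_total = 0.1881 K/W
Q = ΔT/R_total = 37/0.1881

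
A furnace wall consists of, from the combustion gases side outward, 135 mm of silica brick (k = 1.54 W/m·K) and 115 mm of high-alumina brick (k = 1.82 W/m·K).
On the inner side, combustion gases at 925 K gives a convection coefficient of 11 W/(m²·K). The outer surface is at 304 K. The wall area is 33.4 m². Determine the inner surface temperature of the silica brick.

Treating each layer as a thermal resistance in series:
R_inner film = 1/(h_i·A) = 1/(11×33.4) = 0.002722 K/W
R_silica brick = L/(kA) = 0.135/(1.54×33.4) = 0.002625 K/W
R_high-alumina brick = L/(kA) = 0.115/(1.82×33.4) = 0.001892 K/W
R_total = 0.007238 K/W;  Q = ΔT/R_total = 621/0.007238 = 85790 W
T_interface = T_inner − Q·ΣR(inner→interface) = 925 − 85800×0.002722

T ≈ 691 K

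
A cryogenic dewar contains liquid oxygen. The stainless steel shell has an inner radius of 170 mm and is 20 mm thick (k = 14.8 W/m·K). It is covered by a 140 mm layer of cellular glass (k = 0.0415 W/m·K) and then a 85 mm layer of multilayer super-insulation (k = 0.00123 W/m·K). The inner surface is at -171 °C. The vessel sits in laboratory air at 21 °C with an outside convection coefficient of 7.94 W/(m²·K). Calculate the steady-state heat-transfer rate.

Each spherical layer contributes R = (1/r_i − 1/r_o)/(4πk):
R_stainless steel shell = (1/0.17 − 1/0.19)/(4π×14.8) = 0.003329 K/W
R_cellular glass = (1/0.19 − 1/0.33)/(4π×0.0415) = 4.282 K/W
R_multilayer super-insulation = (1/0.33 − 1/0.415)/(4π×0.00123) = 40.16 K/W
R_outer film = 1/(h·4πr_o²) = 1/(7.94×4π×0.415²) = 0.05819 K/W
R_total = 44.5 K/W
Q = ΔT/R_total = 192/44.5

Q ≈ 4.31 W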